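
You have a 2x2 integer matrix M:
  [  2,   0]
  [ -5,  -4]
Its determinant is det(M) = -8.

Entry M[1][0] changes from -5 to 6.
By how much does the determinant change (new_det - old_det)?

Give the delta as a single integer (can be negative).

Cofactor C_10 = 0
Entry delta = 6 - -5 = 11
Det delta = entry_delta * cofactor = 11 * 0 = 0

Answer: 0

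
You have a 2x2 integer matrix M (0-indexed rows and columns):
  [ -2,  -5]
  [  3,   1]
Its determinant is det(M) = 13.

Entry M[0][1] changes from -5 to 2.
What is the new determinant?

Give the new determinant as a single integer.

Answer: -8

Derivation:
det is linear in row 0: changing M[0][1] by delta changes det by delta * cofactor(0,1).
Cofactor C_01 = (-1)^(0+1) * minor(0,1) = -3
Entry delta = 2 - -5 = 7
Det delta = 7 * -3 = -21
New det = 13 + -21 = -8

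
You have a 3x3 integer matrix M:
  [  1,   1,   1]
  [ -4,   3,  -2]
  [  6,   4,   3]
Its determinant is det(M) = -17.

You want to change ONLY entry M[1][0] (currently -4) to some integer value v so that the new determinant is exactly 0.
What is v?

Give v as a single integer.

det is linear in entry M[1][0]: det = old_det + (v - -4) * C_10
Cofactor C_10 = 1
Want det = 0: -17 + (v - -4) * 1 = 0
  (v - -4) = 17 / 1 = 17
  v = -4 + (17) = 13

Answer: 13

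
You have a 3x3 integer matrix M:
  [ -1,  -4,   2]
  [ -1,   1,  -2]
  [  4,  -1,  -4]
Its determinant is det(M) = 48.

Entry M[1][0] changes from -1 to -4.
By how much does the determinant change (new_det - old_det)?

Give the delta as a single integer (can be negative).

Cofactor C_10 = -18
Entry delta = -4 - -1 = -3
Det delta = entry_delta * cofactor = -3 * -18 = 54

Answer: 54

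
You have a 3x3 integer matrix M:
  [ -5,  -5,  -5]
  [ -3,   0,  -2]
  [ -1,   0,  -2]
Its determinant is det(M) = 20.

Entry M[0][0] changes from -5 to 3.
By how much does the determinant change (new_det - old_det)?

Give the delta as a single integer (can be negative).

Answer: 0

Derivation:
Cofactor C_00 = 0
Entry delta = 3 - -5 = 8
Det delta = entry_delta * cofactor = 8 * 0 = 0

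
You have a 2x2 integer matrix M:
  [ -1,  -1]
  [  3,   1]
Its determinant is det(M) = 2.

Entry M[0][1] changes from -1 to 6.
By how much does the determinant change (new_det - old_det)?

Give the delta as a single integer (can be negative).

Cofactor C_01 = -3
Entry delta = 6 - -1 = 7
Det delta = entry_delta * cofactor = 7 * -3 = -21

Answer: -21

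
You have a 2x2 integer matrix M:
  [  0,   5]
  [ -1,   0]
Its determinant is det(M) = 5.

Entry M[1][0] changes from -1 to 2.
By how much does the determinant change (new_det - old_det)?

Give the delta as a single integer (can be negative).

Answer: -15

Derivation:
Cofactor C_10 = -5
Entry delta = 2 - -1 = 3
Det delta = entry_delta * cofactor = 3 * -5 = -15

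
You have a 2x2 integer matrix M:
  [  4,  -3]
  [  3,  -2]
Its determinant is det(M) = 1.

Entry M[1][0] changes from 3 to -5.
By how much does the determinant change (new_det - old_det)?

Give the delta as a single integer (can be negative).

Answer: -24

Derivation:
Cofactor C_10 = 3
Entry delta = -5 - 3 = -8
Det delta = entry_delta * cofactor = -8 * 3 = -24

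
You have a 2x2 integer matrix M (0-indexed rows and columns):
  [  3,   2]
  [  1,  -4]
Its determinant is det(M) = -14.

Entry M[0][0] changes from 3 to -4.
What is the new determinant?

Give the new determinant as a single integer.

det is linear in row 0: changing M[0][0] by delta changes det by delta * cofactor(0,0).
Cofactor C_00 = (-1)^(0+0) * minor(0,0) = -4
Entry delta = -4 - 3 = -7
Det delta = -7 * -4 = 28
New det = -14 + 28 = 14

Answer: 14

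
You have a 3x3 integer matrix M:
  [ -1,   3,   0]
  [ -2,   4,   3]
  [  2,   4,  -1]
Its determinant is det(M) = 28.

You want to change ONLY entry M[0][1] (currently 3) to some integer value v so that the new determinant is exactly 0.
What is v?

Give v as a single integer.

Answer: -4

Derivation:
det is linear in entry M[0][1]: det = old_det + (v - 3) * C_01
Cofactor C_01 = 4
Want det = 0: 28 + (v - 3) * 4 = 0
  (v - 3) = -28 / 4 = -7
  v = 3 + (-7) = -4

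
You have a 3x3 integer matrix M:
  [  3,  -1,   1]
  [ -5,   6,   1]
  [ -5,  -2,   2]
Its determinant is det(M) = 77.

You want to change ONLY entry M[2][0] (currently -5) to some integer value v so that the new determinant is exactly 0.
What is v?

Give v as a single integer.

Answer: 6

Derivation:
det is linear in entry M[2][0]: det = old_det + (v - -5) * C_20
Cofactor C_20 = -7
Want det = 0: 77 + (v - -5) * -7 = 0
  (v - -5) = -77 / -7 = 11
  v = -5 + (11) = 6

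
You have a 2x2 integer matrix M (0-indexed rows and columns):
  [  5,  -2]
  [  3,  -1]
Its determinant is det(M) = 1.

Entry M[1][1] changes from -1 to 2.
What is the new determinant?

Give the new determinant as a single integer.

Answer: 16

Derivation:
det is linear in row 1: changing M[1][1] by delta changes det by delta * cofactor(1,1).
Cofactor C_11 = (-1)^(1+1) * minor(1,1) = 5
Entry delta = 2 - -1 = 3
Det delta = 3 * 5 = 15
New det = 1 + 15 = 16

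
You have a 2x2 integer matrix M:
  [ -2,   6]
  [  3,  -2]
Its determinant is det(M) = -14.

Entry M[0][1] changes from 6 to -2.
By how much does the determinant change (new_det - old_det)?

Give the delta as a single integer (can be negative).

Answer: 24

Derivation:
Cofactor C_01 = -3
Entry delta = -2 - 6 = -8
Det delta = entry_delta * cofactor = -8 * -3 = 24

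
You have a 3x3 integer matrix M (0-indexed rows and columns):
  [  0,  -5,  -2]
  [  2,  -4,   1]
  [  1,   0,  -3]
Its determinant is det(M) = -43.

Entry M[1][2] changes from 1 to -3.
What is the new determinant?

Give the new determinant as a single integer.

Answer: -23

Derivation:
det is linear in row 1: changing M[1][2] by delta changes det by delta * cofactor(1,2).
Cofactor C_12 = (-1)^(1+2) * minor(1,2) = -5
Entry delta = -3 - 1 = -4
Det delta = -4 * -5 = 20
New det = -43 + 20 = -23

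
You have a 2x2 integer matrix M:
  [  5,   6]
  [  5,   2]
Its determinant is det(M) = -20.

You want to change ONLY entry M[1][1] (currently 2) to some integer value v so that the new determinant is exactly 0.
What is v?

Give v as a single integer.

Answer: 6

Derivation:
det is linear in entry M[1][1]: det = old_det + (v - 2) * C_11
Cofactor C_11 = 5
Want det = 0: -20 + (v - 2) * 5 = 0
  (v - 2) = 20 / 5 = 4
  v = 2 + (4) = 6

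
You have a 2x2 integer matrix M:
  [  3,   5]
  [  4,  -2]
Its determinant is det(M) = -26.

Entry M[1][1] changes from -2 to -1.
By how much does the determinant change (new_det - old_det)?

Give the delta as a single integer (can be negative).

Cofactor C_11 = 3
Entry delta = -1 - -2 = 1
Det delta = entry_delta * cofactor = 1 * 3 = 3

Answer: 3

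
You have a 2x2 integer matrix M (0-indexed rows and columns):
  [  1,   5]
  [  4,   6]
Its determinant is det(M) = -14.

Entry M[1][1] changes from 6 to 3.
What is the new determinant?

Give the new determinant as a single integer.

det is linear in row 1: changing M[1][1] by delta changes det by delta * cofactor(1,1).
Cofactor C_11 = (-1)^(1+1) * minor(1,1) = 1
Entry delta = 3 - 6 = -3
Det delta = -3 * 1 = -3
New det = -14 + -3 = -17

Answer: -17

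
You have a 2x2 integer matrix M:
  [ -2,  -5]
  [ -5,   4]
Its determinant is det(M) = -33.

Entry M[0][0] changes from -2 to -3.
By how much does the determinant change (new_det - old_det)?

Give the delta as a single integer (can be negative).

Cofactor C_00 = 4
Entry delta = -3 - -2 = -1
Det delta = entry_delta * cofactor = -1 * 4 = -4

Answer: -4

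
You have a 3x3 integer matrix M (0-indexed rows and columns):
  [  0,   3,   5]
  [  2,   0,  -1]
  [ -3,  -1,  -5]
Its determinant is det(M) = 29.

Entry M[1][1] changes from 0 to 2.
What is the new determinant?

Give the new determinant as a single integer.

det is linear in row 1: changing M[1][1] by delta changes det by delta * cofactor(1,1).
Cofactor C_11 = (-1)^(1+1) * minor(1,1) = 15
Entry delta = 2 - 0 = 2
Det delta = 2 * 15 = 30
New det = 29 + 30 = 59

Answer: 59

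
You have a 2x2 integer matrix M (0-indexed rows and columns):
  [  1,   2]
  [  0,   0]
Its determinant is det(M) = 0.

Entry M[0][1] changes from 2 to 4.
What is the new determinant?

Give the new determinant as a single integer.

det is linear in row 0: changing M[0][1] by delta changes det by delta * cofactor(0,1).
Cofactor C_01 = (-1)^(0+1) * minor(0,1) = 0
Entry delta = 4 - 2 = 2
Det delta = 2 * 0 = 0
New det = 0 + 0 = 0

Answer: 0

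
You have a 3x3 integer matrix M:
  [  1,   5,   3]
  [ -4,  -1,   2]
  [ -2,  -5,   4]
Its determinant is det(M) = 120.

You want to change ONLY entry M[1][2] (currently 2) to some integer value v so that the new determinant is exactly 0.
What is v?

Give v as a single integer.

det is linear in entry M[1][2]: det = old_det + (v - 2) * C_12
Cofactor C_12 = -5
Want det = 0: 120 + (v - 2) * -5 = 0
  (v - 2) = -120 / -5 = 24
  v = 2 + (24) = 26

Answer: 26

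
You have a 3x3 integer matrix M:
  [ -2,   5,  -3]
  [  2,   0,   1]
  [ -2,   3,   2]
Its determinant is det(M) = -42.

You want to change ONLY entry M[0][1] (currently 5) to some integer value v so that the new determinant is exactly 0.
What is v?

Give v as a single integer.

Answer: -2

Derivation:
det is linear in entry M[0][1]: det = old_det + (v - 5) * C_01
Cofactor C_01 = -6
Want det = 0: -42 + (v - 5) * -6 = 0
  (v - 5) = 42 / -6 = -7
  v = 5 + (-7) = -2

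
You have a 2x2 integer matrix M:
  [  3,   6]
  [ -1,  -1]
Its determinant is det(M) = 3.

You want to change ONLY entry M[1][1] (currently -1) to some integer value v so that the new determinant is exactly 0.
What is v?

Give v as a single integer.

det is linear in entry M[1][1]: det = old_det + (v - -1) * C_11
Cofactor C_11 = 3
Want det = 0: 3 + (v - -1) * 3 = 0
  (v - -1) = -3 / 3 = -1
  v = -1 + (-1) = -2

Answer: -2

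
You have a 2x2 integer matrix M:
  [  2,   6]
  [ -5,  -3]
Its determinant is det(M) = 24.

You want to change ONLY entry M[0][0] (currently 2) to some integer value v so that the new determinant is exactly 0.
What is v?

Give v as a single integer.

det is linear in entry M[0][0]: det = old_det + (v - 2) * C_00
Cofactor C_00 = -3
Want det = 0: 24 + (v - 2) * -3 = 0
  (v - 2) = -24 / -3 = 8
  v = 2 + (8) = 10

Answer: 10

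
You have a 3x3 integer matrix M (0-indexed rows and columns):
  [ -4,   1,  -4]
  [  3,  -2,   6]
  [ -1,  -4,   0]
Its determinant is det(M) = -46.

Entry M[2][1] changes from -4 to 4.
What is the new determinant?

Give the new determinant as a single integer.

det is linear in row 2: changing M[2][1] by delta changes det by delta * cofactor(2,1).
Cofactor C_21 = (-1)^(2+1) * minor(2,1) = 12
Entry delta = 4 - -4 = 8
Det delta = 8 * 12 = 96
New det = -46 + 96 = 50

Answer: 50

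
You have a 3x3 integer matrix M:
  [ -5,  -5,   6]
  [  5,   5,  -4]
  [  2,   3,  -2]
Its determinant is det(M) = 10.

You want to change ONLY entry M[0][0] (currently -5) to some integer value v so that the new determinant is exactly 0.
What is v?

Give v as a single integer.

det is linear in entry M[0][0]: det = old_det + (v - -5) * C_00
Cofactor C_00 = 2
Want det = 0: 10 + (v - -5) * 2 = 0
  (v - -5) = -10 / 2 = -5
  v = -5 + (-5) = -10

Answer: -10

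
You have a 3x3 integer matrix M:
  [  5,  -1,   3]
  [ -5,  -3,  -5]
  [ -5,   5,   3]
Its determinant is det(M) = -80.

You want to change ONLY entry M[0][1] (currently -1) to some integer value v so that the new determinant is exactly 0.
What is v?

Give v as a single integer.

Answer: 1

Derivation:
det is linear in entry M[0][1]: det = old_det + (v - -1) * C_01
Cofactor C_01 = 40
Want det = 0: -80 + (v - -1) * 40 = 0
  (v - -1) = 80 / 40 = 2
  v = -1 + (2) = 1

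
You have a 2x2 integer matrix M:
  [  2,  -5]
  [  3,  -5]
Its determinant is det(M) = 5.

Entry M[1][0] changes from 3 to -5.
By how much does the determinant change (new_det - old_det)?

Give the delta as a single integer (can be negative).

Answer: -40

Derivation:
Cofactor C_10 = 5
Entry delta = -5 - 3 = -8
Det delta = entry_delta * cofactor = -8 * 5 = -40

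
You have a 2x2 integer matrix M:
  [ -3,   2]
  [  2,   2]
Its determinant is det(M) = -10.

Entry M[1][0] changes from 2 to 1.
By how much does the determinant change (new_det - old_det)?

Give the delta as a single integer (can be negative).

Cofactor C_10 = -2
Entry delta = 1 - 2 = -1
Det delta = entry_delta * cofactor = -1 * -2 = 2

Answer: 2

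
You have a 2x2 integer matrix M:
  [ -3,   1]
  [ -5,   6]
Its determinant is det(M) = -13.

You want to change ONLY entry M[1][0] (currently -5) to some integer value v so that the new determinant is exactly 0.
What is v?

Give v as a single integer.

det is linear in entry M[1][0]: det = old_det + (v - -5) * C_10
Cofactor C_10 = -1
Want det = 0: -13 + (v - -5) * -1 = 0
  (v - -5) = 13 / -1 = -13
  v = -5 + (-13) = -18

Answer: -18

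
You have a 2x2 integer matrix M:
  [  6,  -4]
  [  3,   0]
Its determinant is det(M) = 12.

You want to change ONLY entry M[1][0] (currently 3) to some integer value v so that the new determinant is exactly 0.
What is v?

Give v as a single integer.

Answer: 0

Derivation:
det is linear in entry M[1][0]: det = old_det + (v - 3) * C_10
Cofactor C_10 = 4
Want det = 0: 12 + (v - 3) * 4 = 0
  (v - 3) = -12 / 4 = -3
  v = 3 + (-3) = 0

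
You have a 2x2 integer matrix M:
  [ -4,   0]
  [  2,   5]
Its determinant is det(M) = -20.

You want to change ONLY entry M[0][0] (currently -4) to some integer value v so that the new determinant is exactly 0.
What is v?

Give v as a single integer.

Answer: 0

Derivation:
det is linear in entry M[0][0]: det = old_det + (v - -4) * C_00
Cofactor C_00 = 5
Want det = 0: -20 + (v - -4) * 5 = 0
  (v - -4) = 20 / 5 = 4
  v = -4 + (4) = 0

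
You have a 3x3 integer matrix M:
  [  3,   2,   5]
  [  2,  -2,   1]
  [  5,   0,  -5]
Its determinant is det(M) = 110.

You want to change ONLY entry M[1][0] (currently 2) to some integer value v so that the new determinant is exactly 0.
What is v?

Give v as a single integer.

det is linear in entry M[1][0]: det = old_det + (v - 2) * C_10
Cofactor C_10 = 10
Want det = 0: 110 + (v - 2) * 10 = 0
  (v - 2) = -110 / 10 = -11
  v = 2 + (-11) = -9

Answer: -9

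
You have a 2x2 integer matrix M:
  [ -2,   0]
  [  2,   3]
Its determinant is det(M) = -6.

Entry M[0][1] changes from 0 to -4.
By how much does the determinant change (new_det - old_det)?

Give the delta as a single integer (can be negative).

Cofactor C_01 = -2
Entry delta = -4 - 0 = -4
Det delta = entry_delta * cofactor = -4 * -2 = 8

Answer: 8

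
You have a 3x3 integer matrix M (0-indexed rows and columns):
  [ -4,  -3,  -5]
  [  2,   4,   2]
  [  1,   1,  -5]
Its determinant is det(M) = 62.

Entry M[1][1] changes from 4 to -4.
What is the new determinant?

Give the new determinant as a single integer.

det is linear in row 1: changing M[1][1] by delta changes det by delta * cofactor(1,1).
Cofactor C_11 = (-1)^(1+1) * minor(1,1) = 25
Entry delta = -4 - 4 = -8
Det delta = -8 * 25 = -200
New det = 62 + -200 = -138

Answer: -138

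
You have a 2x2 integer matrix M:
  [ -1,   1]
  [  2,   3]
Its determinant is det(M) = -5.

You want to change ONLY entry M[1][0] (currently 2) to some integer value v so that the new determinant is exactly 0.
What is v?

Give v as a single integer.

det is linear in entry M[1][0]: det = old_det + (v - 2) * C_10
Cofactor C_10 = -1
Want det = 0: -5 + (v - 2) * -1 = 0
  (v - 2) = 5 / -1 = -5
  v = 2 + (-5) = -3

Answer: -3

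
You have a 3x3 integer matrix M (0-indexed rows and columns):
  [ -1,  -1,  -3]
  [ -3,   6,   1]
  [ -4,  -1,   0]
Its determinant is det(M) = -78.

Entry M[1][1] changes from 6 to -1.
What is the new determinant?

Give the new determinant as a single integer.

Answer: 6

Derivation:
det is linear in row 1: changing M[1][1] by delta changes det by delta * cofactor(1,1).
Cofactor C_11 = (-1)^(1+1) * minor(1,1) = -12
Entry delta = -1 - 6 = -7
Det delta = -7 * -12 = 84
New det = -78 + 84 = 6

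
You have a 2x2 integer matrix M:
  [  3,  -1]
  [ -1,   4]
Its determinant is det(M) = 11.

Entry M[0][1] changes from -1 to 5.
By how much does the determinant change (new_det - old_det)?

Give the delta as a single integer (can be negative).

Answer: 6

Derivation:
Cofactor C_01 = 1
Entry delta = 5 - -1 = 6
Det delta = entry_delta * cofactor = 6 * 1 = 6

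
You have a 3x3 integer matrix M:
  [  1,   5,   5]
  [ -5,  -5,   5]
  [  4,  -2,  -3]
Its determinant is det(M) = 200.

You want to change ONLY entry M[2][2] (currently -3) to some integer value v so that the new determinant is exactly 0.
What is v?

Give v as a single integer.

det is linear in entry M[2][2]: det = old_det + (v - -3) * C_22
Cofactor C_22 = 20
Want det = 0: 200 + (v - -3) * 20 = 0
  (v - -3) = -200 / 20 = -10
  v = -3 + (-10) = -13

Answer: -13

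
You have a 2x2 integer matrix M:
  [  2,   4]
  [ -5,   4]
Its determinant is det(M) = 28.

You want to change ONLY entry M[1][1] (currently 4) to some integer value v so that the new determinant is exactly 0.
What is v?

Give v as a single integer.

det is linear in entry M[1][1]: det = old_det + (v - 4) * C_11
Cofactor C_11 = 2
Want det = 0: 28 + (v - 4) * 2 = 0
  (v - 4) = -28 / 2 = -14
  v = 4 + (-14) = -10

Answer: -10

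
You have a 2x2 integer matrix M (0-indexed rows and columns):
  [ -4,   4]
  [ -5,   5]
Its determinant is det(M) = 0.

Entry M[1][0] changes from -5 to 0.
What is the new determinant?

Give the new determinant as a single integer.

Answer: -20

Derivation:
det is linear in row 1: changing M[1][0] by delta changes det by delta * cofactor(1,0).
Cofactor C_10 = (-1)^(1+0) * minor(1,0) = -4
Entry delta = 0 - -5 = 5
Det delta = 5 * -4 = -20
New det = 0 + -20 = -20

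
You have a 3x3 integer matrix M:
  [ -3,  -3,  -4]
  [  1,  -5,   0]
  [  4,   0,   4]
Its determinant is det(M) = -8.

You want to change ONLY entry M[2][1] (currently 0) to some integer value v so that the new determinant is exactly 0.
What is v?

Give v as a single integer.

Answer: -2

Derivation:
det is linear in entry M[2][1]: det = old_det + (v - 0) * C_21
Cofactor C_21 = -4
Want det = 0: -8 + (v - 0) * -4 = 0
  (v - 0) = 8 / -4 = -2
  v = 0 + (-2) = -2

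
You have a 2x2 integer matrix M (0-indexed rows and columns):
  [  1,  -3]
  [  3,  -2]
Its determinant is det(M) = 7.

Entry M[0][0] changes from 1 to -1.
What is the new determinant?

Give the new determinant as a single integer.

det is linear in row 0: changing M[0][0] by delta changes det by delta * cofactor(0,0).
Cofactor C_00 = (-1)^(0+0) * minor(0,0) = -2
Entry delta = -1 - 1 = -2
Det delta = -2 * -2 = 4
New det = 7 + 4 = 11

Answer: 11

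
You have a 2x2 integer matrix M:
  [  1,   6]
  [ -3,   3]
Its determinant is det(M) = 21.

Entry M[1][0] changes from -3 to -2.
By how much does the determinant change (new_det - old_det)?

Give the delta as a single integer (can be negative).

Cofactor C_10 = -6
Entry delta = -2 - -3 = 1
Det delta = entry_delta * cofactor = 1 * -6 = -6

Answer: -6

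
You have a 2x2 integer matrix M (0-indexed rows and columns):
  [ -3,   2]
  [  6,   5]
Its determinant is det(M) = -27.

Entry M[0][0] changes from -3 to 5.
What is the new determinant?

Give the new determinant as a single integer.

Answer: 13

Derivation:
det is linear in row 0: changing M[0][0] by delta changes det by delta * cofactor(0,0).
Cofactor C_00 = (-1)^(0+0) * minor(0,0) = 5
Entry delta = 5 - -3 = 8
Det delta = 8 * 5 = 40
New det = -27 + 40 = 13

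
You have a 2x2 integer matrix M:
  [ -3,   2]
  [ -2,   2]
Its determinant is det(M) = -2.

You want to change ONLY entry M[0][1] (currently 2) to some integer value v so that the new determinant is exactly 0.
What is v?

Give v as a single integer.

Answer: 3

Derivation:
det is linear in entry M[0][1]: det = old_det + (v - 2) * C_01
Cofactor C_01 = 2
Want det = 0: -2 + (v - 2) * 2 = 0
  (v - 2) = 2 / 2 = 1
  v = 2 + (1) = 3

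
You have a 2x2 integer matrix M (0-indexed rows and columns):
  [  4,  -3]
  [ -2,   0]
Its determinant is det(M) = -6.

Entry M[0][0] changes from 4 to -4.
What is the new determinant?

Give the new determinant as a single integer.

Answer: -6

Derivation:
det is linear in row 0: changing M[0][0] by delta changes det by delta * cofactor(0,0).
Cofactor C_00 = (-1)^(0+0) * minor(0,0) = 0
Entry delta = -4 - 4 = -8
Det delta = -8 * 0 = 0
New det = -6 + 0 = -6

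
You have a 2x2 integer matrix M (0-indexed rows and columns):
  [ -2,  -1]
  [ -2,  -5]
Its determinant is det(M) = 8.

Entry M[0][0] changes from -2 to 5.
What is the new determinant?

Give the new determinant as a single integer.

Answer: -27

Derivation:
det is linear in row 0: changing M[0][0] by delta changes det by delta * cofactor(0,0).
Cofactor C_00 = (-1)^(0+0) * minor(0,0) = -5
Entry delta = 5 - -2 = 7
Det delta = 7 * -5 = -35
New det = 8 + -35 = -27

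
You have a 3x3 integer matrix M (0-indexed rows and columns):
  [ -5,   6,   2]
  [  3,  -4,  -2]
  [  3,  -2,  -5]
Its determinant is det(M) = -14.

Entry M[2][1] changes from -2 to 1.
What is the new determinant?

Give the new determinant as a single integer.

Answer: -26

Derivation:
det is linear in row 2: changing M[2][1] by delta changes det by delta * cofactor(2,1).
Cofactor C_21 = (-1)^(2+1) * minor(2,1) = -4
Entry delta = 1 - -2 = 3
Det delta = 3 * -4 = -12
New det = -14 + -12 = -26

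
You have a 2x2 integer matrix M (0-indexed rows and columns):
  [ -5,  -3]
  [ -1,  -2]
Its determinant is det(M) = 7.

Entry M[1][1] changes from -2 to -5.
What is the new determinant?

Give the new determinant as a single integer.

det is linear in row 1: changing M[1][1] by delta changes det by delta * cofactor(1,1).
Cofactor C_11 = (-1)^(1+1) * minor(1,1) = -5
Entry delta = -5 - -2 = -3
Det delta = -3 * -5 = 15
New det = 7 + 15 = 22

Answer: 22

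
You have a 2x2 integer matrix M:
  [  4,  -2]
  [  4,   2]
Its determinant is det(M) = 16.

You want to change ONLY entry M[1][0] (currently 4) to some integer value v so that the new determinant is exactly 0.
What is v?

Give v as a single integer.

det is linear in entry M[1][0]: det = old_det + (v - 4) * C_10
Cofactor C_10 = 2
Want det = 0: 16 + (v - 4) * 2 = 0
  (v - 4) = -16 / 2 = -8
  v = 4 + (-8) = -4

Answer: -4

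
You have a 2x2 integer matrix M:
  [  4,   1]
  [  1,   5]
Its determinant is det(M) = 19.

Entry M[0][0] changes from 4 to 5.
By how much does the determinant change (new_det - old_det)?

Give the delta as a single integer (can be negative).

Cofactor C_00 = 5
Entry delta = 5 - 4 = 1
Det delta = entry_delta * cofactor = 1 * 5 = 5

Answer: 5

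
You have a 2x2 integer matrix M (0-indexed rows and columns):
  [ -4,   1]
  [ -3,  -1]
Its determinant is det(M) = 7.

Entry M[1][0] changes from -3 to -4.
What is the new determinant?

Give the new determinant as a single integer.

Answer: 8

Derivation:
det is linear in row 1: changing M[1][0] by delta changes det by delta * cofactor(1,0).
Cofactor C_10 = (-1)^(1+0) * minor(1,0) = -1
Entry delta = -4 - -3 = -1
Det delta = -1 * -1 = 1
New det = 7 + 1 = 8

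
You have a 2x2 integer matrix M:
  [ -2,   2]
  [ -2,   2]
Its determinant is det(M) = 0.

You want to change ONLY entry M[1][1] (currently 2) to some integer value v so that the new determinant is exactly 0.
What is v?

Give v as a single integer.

det is linear in entry M[1][1]: det = old_det + (v - 2) * C_11
Cofactor C_11 = -2
Want det = 0: 0 + (v - 2) * -2 = 0
  (v - 2) = 0 / -2 = 0
  v = 2 + (0) = 2

Answer: 2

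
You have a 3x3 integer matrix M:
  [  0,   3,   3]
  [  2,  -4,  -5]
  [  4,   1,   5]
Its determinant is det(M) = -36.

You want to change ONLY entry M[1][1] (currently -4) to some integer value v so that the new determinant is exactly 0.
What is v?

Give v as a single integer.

Answer: -7

Derivation:
det is linear in entry M[1][1]: det = old_det + (v - -4) * C_11
Cofactor C_11 = -12
Want det = 0: -36 + (v - -4) * -12 = 0
  (v - -4) = 36 / -12 = -3
  v = -4 + (-3) = -7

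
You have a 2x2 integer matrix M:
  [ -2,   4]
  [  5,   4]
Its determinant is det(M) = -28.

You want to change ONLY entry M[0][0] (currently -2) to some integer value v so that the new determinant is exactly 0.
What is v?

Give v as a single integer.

det is linear in entry M[0][0]: det = old_det + (v - -2) * C_00
Cofactor C_00 = 4
Want det = 0: -28 + (v - -2) * 4 = 0
  (v - -2) = 28 / 4 = 7
  v = -2 + (7) = 5

Answer: 5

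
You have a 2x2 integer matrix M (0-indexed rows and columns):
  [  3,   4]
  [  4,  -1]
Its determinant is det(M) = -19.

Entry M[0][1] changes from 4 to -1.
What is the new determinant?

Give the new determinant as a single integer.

det is linear in row 0: changing M[0][1] by delta changes det by delta * cofactor(0,1).
Cofactor C_01 = (-1)^(0+1) * minor(0,1) = -4
Entry delta = -1 - 4 = -5
Det delta = -5 * -4 = 20
New det = -19 + 20 = 1

Answer: 1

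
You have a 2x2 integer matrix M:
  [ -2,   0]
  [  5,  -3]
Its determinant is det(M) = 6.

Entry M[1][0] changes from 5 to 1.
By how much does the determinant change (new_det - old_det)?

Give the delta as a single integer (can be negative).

Answer: 0

Derivation:
Cofactor C_10 = 0
Entry delta = 1 - 5 = -4
Det delta = entry_delta * cofactor = -4 * 0 = 0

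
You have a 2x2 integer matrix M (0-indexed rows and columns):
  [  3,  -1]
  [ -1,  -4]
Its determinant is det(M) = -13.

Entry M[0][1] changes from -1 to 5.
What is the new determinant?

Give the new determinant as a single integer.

det is linear in row 0: changing M[0][1] by delta changes det by delta * cofactor(0,1).
Cofactor C_01 = (-1)^(0+1) * minor(0,1) = 1
Entry delta = 5 - -1 = 6
Det delta = 6 * 1 = 6
New det = -13 + 6 = -7

Answer: -7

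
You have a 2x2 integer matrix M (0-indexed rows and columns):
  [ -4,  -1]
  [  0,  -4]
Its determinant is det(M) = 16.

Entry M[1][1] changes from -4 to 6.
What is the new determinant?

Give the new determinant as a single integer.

Answer: -24

Derivation:
det is linear in row 1: changing M[1][1] by delta changes det by delta * cofactor(1,1).
Cofactor C_11 = (-1)^(1+1) * minor(1,1) = -4
Entry delta = 6 - -4 = 10
Det delta = 10 * -4 = -40
New det = 16 + -40 = -24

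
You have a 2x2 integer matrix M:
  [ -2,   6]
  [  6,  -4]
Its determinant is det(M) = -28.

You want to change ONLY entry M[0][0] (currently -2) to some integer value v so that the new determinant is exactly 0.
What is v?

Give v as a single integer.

det is linear in entry M[0][0]: det = old_det + (v - -2) * C_00
Cofactor C_00 = -4
Want det = 0: -28 + (v - -2) * -4 = 0
  (v - -2) = 28 / -4 = -7
  v = -2 + (-7) = -9

Answer: -9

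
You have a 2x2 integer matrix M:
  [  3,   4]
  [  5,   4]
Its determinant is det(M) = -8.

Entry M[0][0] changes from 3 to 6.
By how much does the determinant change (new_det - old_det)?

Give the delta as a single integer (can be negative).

Answer: 12

Derivation:
Cofactor C_00 = 4
Entry delta = 6 - 3 = 3
Det delta = entry_delta * cofactor = 3 * 4 = 12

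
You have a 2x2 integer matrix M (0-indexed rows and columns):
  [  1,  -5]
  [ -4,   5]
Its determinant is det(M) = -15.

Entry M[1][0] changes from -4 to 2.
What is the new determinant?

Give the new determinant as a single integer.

Answer: 15

Derivation:
det is linear in row 1: changing M[1][0] by delta changes det by delta * cofactor(1,0).
Cofactor C_10 = (-1)^(1+0) * minor(1,0) = 5
Entry delta = 2 - -4 = 6
Det delta = 6 * 5 = 30
New det = -15 + 30 = 15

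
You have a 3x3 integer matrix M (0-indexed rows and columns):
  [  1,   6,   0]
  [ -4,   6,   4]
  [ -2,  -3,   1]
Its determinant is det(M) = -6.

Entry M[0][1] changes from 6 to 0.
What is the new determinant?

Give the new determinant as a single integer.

det is linear in row 0: changing M[0][1] by delta changes det by delta * cofactor(0,1).
Cofactor C_01 = (-1)^(0+1) * minor(0,1) = -4
Entry delta = 0 - 6 = -6
Det delta = -6 * -4 = 24
New det = -6 + 24 = 18

Answer: 18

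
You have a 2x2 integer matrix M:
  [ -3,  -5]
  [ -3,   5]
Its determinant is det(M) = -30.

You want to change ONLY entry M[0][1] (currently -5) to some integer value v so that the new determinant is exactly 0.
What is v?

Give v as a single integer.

det is linear in entry M[0][1]: det = old_det + (v - -5) * C_01
Cofactor C_01 = 3
Want det = 0: -30 + (v - -5) * 3 = 0
  (v - -5) = 30 / 3 = 10
  v = -5 + (10) = 5

Answer: 5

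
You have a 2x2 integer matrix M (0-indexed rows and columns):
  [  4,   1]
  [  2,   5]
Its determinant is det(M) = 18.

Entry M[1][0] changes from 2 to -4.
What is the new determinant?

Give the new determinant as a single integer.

Answer: 24

Derivation:
det is linear in row 1: changing M[1][0] by delta changes det by delta * cofactor(1,0).
Cofactor C_10 = (-1)^(1+0) * minor(1,0) = -1
Entry delta = -4 - 2 = -6
Det delta = -6 * -1 = 6
New det = 18 + 6 = 24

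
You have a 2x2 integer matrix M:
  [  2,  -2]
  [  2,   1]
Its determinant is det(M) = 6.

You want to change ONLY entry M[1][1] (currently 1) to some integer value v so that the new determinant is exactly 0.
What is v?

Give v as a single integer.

det is linear in entry M[1][1]: det = old_det + (v - 1) * C_11
Cofactor C_11 = 2
Want det = 0: 6 + (v - 1) * 2 = 0
  (v - 1) = -6 / 2 = -3
  v = 1 + (-3) = -2

Answer: -2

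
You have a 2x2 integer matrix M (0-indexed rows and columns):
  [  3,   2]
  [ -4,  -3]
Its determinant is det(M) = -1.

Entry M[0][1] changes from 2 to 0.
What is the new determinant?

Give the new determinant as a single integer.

det is linear in row 0: changing M[0][1] by delta changes det by delta * cofactor(0,1).
Cofactor C_01 = (-1)^(0+1) * minor(0,1) = 4
Entry delta = 0 - 2 = -2
Det delta = -2 * 4 = -8
New det = -1 + -8 = -9

Answer: -9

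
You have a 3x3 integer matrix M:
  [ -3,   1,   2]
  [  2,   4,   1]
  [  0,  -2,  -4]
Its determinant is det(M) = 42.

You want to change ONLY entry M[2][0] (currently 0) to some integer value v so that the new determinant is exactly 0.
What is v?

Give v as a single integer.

Answer: 6

Derivation:
det is linear in entry M[2][0]: det = old_det + (v - 0) * C_20
Cofactor C_20 = -7
Want det = 0: 42 + (v - 0) * -7 = 0
  (v - 0) = -42 / -7 = 6
  v = 0 + (6) = 6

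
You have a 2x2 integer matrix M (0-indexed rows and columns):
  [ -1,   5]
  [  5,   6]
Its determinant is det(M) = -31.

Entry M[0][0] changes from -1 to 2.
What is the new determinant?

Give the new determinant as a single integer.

Answer: -13

Derivation:
det is linear in row 0: changing M[0][0] by delta changes det by delta * cofactor(0,0).
Cofactor C_00 = (-1)^(0+0) * minor(0,0) = 6
Entry delta = 2 - -1 = 3
Det delta = 3 * 6 = 18
New det = -31 + 18 = -13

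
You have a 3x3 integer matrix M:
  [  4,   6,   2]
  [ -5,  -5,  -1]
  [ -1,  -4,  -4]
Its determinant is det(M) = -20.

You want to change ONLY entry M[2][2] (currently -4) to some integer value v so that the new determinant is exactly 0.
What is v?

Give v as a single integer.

det is linear in entry M[2][2]: det = old_det + (v - -4) * C_22
Cofactor C_22 = 10
Want det = 0: -20 + (v - -4) * 10 = 0
  (v - -4) = 20 / 10 = 2
  v = -4 + (2) = -2

Answer: -2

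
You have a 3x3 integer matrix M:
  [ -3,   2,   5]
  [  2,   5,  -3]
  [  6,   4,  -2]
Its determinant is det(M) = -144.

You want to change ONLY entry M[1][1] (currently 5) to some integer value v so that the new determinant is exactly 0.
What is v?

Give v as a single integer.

Answer: -1

Derivation:
det is linear in entry M[1][1]: det = old_det + (v - 5) * C_11
Cofactor C_11 = -24
Want det = 0: -144 + (v - 5) * -24 = 0
  (v - 5) = 144 / -24 = -6
  v = 5 + (-6) = -1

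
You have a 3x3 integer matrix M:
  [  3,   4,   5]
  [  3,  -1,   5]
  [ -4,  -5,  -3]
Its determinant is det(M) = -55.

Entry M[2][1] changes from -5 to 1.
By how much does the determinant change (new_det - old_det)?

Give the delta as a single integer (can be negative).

Cofactor C_21 = 0
Entry delta = 1 - -5 = 6
Det delta = entry_delta * cofactor = 6 * 0 = 0

Answer: 0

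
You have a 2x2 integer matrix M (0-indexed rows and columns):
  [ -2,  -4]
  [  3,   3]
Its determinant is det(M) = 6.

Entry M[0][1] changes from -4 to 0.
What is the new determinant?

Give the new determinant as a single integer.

Answer: -6

Derivation:
det is linear in row 0: changing M[0][1] by delta changes det by delta * cofactor(0,1).
Cofactor C_01 = (-1)^(0+1) * minor(0,1) = -3
Entry delta = 0 - -4 = 4
Det delta = 4 * -3 = -12
New det = 6 + -12 = -6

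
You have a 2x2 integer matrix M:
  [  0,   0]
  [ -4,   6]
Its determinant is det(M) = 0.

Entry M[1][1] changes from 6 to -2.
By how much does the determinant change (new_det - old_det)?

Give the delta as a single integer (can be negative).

Cofactor C_11 = 0
Entry delta = -2 - 6 = -8
Det delta = entry_delta * cofactor = -8 * 0 = 0

Answer: 0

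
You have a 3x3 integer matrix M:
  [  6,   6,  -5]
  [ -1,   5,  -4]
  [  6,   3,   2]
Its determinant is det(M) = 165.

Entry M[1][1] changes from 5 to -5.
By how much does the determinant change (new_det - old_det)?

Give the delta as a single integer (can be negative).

Cofactor C_11 = 42
Entry delta = -5 - 5 = -10
Det delta = entry_delta * cofactor = -10 * 42 = -420

Answer: -420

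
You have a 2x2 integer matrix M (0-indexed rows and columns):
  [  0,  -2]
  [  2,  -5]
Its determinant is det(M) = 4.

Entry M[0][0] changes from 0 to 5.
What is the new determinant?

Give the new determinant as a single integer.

Answer: -21

Derivation:
det is linear in row 0: changing M[0][0] by delta changes det by delta * cofactor(0,0).
Cofactor C_00 = (-1)^(0+0) * minor(0,0) = -5
Entry delta = 5 - 0 = 5
Det delta = 5 * -5 = -25
New det = 4 + -25 = -21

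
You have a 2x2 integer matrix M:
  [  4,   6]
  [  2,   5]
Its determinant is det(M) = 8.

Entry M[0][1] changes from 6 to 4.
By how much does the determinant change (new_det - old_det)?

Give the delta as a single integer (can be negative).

Answer: 4

Derivation:
Cofactor C_01 = -2
Entry delta = 4 - 6 = -2
Det delta = entry_delta * cofactor = -2 * -2 = 4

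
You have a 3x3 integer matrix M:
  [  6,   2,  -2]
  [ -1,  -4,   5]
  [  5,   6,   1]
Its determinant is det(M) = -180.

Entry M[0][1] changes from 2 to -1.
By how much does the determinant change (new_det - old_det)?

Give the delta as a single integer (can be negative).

Cofactor C_01 = 26
Entry delta = -1 - 2 = -3
Det delta = entry_delta * cofactor = -3 * 26 = -78

Answer: -78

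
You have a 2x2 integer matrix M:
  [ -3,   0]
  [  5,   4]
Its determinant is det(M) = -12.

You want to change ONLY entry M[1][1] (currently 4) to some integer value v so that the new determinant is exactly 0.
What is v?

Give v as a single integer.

Answer: 0

Derivation:
det is linear in entry M[1][1]: det = old_det + (v - 4) * C_11
Cofactor C_11 = -3
Want det = 0: -12 + (v - 4) * -3 = 0
  (v - 4) = 12 / -3 = -4
  v = 4 + (-4) = 0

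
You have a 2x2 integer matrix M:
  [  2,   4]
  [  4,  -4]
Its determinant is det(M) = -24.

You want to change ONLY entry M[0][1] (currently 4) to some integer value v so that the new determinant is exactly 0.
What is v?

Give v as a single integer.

det is linear in entry M[0][1]: det = old_det + (v - 4) * C_01
Cofactor C_01 = -4
Want det = 0: -24 + (v - 4) * -4 = 0
  (v - 4) = 24 / -4 = -6
  v = 4 + (-6) = -2

Answer: -2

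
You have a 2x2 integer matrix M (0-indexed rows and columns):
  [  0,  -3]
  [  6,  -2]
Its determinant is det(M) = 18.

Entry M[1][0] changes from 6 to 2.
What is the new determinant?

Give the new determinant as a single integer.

Answer: 6

Derivation:
det is linear in row 1: changing M[1][0] by delta changes det by delta * cofactor(1,0).
Cofactor C_10 = (-1)^(1+0) * minor(1,0) = 3
Entry delta = 2 - 6 = -4
Det delta = -4 * 3 = -12
New det = 18 + -12 = 6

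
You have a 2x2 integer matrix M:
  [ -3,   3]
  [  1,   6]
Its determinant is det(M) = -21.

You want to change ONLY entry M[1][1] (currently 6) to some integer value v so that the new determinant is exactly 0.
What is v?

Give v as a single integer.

det is linear in entry M[1][1]: det = old_det + (v - 6) * C_11
Cofactor C_11 = -3
Want det = 0: -21 + (v - 6) * -3 = 0
  (v - 6) = 21 / -3 = -7
  v = 6 + (-7) = -1

Answer: -1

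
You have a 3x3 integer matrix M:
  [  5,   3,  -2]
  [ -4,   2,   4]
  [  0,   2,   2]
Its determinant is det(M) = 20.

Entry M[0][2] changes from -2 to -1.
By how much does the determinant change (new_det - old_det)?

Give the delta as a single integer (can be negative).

Cofactor C_02 = -8
Entry delta = -1 - -2 = 1
Det delta = entry_delta * cofactor = 1 * -8 = -8

Answer: -8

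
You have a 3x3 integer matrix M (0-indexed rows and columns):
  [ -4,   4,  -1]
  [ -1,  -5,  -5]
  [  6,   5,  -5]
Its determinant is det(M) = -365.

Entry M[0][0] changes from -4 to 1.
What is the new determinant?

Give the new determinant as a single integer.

det is linear in row 0: changing M[0][0] by delta changes det by delta * cofactor(0,0).
Cofactor C_00 = (-1)^(0+0) * minor(0,0) = 50
Entry delta = 1 - -4 = 5
Det delta = 5 * 50 = 250
New det = -365 + 250 = -115

Answer: -115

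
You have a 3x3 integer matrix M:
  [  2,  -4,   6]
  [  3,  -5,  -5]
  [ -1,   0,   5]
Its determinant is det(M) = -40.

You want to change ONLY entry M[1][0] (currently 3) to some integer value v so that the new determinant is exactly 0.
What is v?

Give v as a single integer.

Answer: 5

Derivation:
det is linear in entry M[1][0]: det = old_det + (v - 3) * C_10
Cofactor C_10 = 20
Want det = 0: -40 + (v - 3) * 20 = 0
  (v - 3) = 40 / 20 = 2
  v = 3 + (2) = 5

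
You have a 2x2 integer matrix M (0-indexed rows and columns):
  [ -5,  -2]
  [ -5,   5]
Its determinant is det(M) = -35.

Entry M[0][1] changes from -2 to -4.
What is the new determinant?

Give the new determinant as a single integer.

Answer: -45

Derivation:
det is linear in row 0: changing M[0][1] by delta changes det by delta * cofactor(0,1).
Cofactor C_01 = (-1)^(0+1) * minor(0,1) = 5
Entry delta = -4 - -2 = -2
Det delta = -2 * 5 = -10
New det = -35 + -10 = -45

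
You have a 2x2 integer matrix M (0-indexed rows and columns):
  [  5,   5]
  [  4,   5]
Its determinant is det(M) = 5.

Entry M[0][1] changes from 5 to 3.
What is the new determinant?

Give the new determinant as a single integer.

Answer: 13

Derivation:
det is linear in row 0: changing M[0][1] by delta changes det by delta * cofactor(0,1).
Cofactor C_01 = (-1)^(0+1) * minor(0,1) = -4
Entry delta = 3 - 5 = -2
Det delta = -2 * -4 = 8
New det = 5 + 8 = 13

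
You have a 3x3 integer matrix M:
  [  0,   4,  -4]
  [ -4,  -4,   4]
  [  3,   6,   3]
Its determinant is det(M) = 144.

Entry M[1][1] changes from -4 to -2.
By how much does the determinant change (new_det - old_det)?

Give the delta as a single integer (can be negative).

Answer: 24

Derivation:
Cofactor C_11 = 12
Entry delta = -2 - -4 = 2
Det delta = entry_delta * cofactor = 2 * 12 = 24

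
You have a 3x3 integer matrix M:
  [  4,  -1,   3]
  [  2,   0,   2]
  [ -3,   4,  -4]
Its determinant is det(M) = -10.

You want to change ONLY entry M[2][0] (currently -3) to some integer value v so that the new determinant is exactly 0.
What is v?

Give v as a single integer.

Answer: -8

Derivation:
det is linear in entry M[2][0]: det = old_det + (v - -3) * C_20
Cofactor C_20 = -2
Want det = 0: -10 + (v - -3) * -2 = 0
  (v - -3) = 10 / -2 = -5
  v = -3 + (-5) = -8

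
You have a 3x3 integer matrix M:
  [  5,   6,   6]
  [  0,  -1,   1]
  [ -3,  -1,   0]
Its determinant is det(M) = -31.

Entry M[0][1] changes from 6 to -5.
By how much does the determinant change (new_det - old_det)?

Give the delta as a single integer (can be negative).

Answer: 33

Derivation:
Cofactor C_01 = -3
Entry delta = -5 - 6 = -11
Det delta = entry_delta * cofactor = -11 * -3 = 33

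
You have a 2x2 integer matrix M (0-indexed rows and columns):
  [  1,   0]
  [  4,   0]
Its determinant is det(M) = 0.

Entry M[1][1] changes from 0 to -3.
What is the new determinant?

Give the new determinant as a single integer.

Answer: -3

Derivation:
det is linear in row 1: changing M[1][1] by delta changes det by delta * cofactor(1,1).
Cofactor C_11 = (-1)^(1+1) * minor(1,1) = 1
Entry delta = -3 - 0 = -3
Det delta = -3 * 1 = -3
New det = 0 + -3 = -3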